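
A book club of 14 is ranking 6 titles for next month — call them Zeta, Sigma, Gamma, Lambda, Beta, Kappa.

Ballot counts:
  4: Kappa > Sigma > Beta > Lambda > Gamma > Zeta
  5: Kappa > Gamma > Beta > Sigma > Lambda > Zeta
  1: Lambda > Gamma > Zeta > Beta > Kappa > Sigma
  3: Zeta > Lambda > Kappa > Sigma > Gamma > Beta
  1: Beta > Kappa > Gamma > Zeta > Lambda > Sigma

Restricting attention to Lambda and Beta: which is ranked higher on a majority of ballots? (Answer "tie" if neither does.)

Beta

Ballots ranking Lambda above Beta: 1 + 3 = 4.
Ballots ranking Beta above Lambda: 14 − 4 = 10.
Beta wins the head-to-head 10–4.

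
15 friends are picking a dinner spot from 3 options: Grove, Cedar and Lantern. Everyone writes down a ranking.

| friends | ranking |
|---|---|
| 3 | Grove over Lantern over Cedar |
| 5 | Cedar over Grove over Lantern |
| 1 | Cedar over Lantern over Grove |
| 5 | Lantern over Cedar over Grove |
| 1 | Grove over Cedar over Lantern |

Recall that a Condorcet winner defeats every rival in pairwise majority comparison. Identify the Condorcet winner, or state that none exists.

none

Head-to-head results (15 friends):
Grove vs Cedar: Grove preferred on 3+1 = 4 ballots; Cedar wins 11–4.
Grove vs Lantern: Grove is ranked higher on 3+5+1 = 9 ballots, Lantern on 6. Grove wins 9–6.
Cedar vs Lantern: Cedar preferred on 5+1+1 = 7 ballots; Lantern wins 8–7.
No restaurant is unbeaten: Grove loses to Cedar; Cedar loses to Lantern; Lantern loses to Grove. In particular Grove > Lantern > Cedar > Grove is a majority cycle — no Condorcet winner exists.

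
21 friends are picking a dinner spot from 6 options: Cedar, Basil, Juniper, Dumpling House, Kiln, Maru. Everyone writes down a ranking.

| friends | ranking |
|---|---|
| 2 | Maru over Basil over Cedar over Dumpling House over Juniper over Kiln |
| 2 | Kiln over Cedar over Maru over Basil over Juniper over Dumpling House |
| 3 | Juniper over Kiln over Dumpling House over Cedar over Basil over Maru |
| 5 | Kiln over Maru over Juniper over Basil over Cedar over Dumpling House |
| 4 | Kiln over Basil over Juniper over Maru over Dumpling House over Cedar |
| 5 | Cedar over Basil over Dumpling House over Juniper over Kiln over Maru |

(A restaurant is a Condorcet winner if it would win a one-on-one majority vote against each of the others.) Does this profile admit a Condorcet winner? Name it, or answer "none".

Kiln

Head-to-head results (21 friends):
Cedar–Basil: Basil 11–10.
Cedar vs Juniper: Cedar is ranked higher on 2+2+5 = 9 ballots, Juniper on 12. Juniper wins 12–9.
Cedar vs Dumpling House: Cedar, 14–7.
Cedar vs Kiln: 2+5 = 7 for Cedar, 14 for Kiln — Kiln by 14–7.
Cedar vs Maru: 2+3+5 = 10 for Cedar, 11 for Maru — Maru by 11–10.
Basil vs Juniper: Basil wins 13–8.
Basil vs Dumpling House: Basil wins 18–3.
Basil vs Kiln: Kiln wins 14–7.
Basil vs Maru: 3+4+5 = 12 for Basil, 9 for Maru — Basil by 12–9.
Juniper vs Dumpling House: Juniper wins 14–7.
Juniper vs Kiln: 10 to 11, Kiln.
Juniper vs Maru: 12 to 9, Juniper.
Dumpling House vs Kiln: 2+5 = 7 for Dumpling House, 14 for Kiln — Kiln by 14–7.
Dumpling House–Maru: Maru 13–8.
Kiln vs Maru: Kiln is ranked higher on 2+3+5+4+5 = 19 ballots, Maru on 2. Kiln wins 19–2.
Kiln wins every pairwise contest, so Kiln is the Condorcet winner.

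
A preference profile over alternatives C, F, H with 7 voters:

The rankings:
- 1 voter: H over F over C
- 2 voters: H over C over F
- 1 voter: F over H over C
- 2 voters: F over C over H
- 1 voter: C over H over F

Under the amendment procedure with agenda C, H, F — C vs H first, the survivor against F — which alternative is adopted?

H

Round 1: C vs H — 3–4, H advances.
Round 2: H vs F — 4–3, H advances.
The agenda winner is H.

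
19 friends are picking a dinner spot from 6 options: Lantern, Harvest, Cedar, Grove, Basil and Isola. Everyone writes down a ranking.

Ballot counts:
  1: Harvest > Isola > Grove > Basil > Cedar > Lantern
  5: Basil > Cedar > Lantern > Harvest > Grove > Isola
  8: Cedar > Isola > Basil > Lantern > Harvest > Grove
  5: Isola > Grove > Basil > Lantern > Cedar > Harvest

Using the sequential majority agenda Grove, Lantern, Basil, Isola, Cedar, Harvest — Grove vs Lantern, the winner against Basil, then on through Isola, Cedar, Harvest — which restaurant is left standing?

Round 1: Grove vs Lantern — 6–13, Lantern advances.
Round 2: Lantern vs Basil — 0–19, Basil advances.
Round 3: Basil vs Isola — 5–14, Isola advances.
Round 4: Isola vs Cedar — 6–13, Cedar advances.
Round 5: Cedar vs Harvest — 18–1, Cedar advances.
Cedar survives the agenda.

Cedar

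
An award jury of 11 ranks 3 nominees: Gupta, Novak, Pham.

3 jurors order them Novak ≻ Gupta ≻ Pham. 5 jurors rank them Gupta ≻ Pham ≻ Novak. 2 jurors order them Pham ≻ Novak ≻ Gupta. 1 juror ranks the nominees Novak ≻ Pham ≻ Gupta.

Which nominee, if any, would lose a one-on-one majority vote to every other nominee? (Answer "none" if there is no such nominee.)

none

Pairwise majorities:
Gupta–Novak: Novak 6–5.
Gupta–Pham: Gupta 8–3.
Novak vs Pham: Novak is ranked higher on 3+1 = 4 ballots, Pham on 7. Pham wins 7–4.
Each nominee has at least one pairwise win (Gupta beats Pham; Novak beats Gupta; Pham beats Novak) — no Condorcet loser.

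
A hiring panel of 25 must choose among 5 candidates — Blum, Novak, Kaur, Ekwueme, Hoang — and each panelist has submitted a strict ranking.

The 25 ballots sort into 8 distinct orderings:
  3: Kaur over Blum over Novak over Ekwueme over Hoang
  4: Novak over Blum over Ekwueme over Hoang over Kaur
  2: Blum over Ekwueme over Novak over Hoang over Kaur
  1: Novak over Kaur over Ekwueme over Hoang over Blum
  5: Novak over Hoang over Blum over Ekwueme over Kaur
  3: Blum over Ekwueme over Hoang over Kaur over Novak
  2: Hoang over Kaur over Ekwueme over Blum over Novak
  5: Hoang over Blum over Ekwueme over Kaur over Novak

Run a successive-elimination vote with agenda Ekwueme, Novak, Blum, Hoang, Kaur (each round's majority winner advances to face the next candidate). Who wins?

Hoang

Round 1: Ekwueme vs Novak — 12–13, Novak advances.
Round 2: Novak vs Blum — 10–15, Blum advances.
Round 3: Blum vs Hoang — 12–13, Hoang advances.
Round 4: Hoang vs Kaur — 21–4, Hoang advances.
Hoang survives the agenda.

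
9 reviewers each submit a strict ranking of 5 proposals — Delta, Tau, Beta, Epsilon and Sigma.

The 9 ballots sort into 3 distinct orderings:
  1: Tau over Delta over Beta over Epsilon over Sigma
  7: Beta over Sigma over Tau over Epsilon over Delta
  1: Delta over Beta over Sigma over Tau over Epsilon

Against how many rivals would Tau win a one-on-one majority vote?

Tau against each rival (9 reviewers):
Tau vs Delta: 1+7 = 8 for Tau, 1 for Delta — Tau by 8–1.
Tau vs Beta: Beta, 8–1.
Tau–Epsilon: Tau 9–0.
Tau vs Sigma: 1 for Tau, 8 for Sigma — Sigma by 8–1.
Tau beats Delta, Epsilon; loses to Beta, Sigma — 2 pairwise wins.

2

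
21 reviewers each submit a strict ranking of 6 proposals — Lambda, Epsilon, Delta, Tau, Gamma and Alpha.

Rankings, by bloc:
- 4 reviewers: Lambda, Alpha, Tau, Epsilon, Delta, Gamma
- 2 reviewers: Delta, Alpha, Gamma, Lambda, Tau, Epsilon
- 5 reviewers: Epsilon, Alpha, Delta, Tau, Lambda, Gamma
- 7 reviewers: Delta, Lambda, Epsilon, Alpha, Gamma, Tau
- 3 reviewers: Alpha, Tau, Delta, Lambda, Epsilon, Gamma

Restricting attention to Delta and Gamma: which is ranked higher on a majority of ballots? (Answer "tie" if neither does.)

Ballots ranking Delta above Gamma: 4 + 2 + 5 + 7 + 3 = 21.
Ballots ranking Gamma above Delta: 21 − 21 = 0.
Delta wins the head-to-head 21–0.

Delta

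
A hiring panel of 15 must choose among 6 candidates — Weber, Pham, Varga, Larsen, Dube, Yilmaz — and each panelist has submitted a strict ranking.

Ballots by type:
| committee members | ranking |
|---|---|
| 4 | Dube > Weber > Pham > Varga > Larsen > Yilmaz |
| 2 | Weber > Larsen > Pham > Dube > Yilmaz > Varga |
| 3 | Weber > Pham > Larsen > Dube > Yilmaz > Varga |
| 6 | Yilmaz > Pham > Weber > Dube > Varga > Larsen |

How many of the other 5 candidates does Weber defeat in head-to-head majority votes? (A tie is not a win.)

5

Weber against each rival (15 committee members):
Weber–Pham: Weber 9–6.
Weber vs Varga: Weber wins 15–0.
Weber–Larsen: Weber 15–0.
Weber–Dube: Weber 11–4.
Weber vs Yilmaz: Weber is ranked higher on 4+2+3 = 9 ballots, Yilmaz on 6. Weber wins 9–6.
Weber beats Pham, Varga, Larsen, Dube, Yilmaz — 5 pairwise wins.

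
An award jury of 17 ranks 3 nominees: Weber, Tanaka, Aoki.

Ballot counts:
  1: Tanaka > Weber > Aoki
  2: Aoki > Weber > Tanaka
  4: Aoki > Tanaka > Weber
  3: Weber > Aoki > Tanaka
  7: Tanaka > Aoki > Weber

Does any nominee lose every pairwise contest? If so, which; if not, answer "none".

Pairwise majorities:
Weber vs Tanaka: Tanaka wins 12–5.
Weber vs Aoki: Aoki, 13–4.
Tanaka vs Aoki: Aoki, 9–8.
Only Weber has no wins; Weber is the Condorcet loser.

Weber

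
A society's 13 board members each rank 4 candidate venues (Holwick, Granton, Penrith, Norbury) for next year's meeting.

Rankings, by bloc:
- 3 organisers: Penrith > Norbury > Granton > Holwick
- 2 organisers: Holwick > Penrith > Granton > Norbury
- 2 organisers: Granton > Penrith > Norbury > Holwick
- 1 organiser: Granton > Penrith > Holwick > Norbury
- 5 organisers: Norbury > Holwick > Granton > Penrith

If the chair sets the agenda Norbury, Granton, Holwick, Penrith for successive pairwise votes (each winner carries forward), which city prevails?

Penrith

Round 1: Norbury vs Granton — 8–5, Norbury advances.
Round 2: Norbury vs Holwick — 10–3, Norbury advances.
Round 3: Norbury vs Penrith — 5–8, Penrith advances.
The agenda winner is Penrith.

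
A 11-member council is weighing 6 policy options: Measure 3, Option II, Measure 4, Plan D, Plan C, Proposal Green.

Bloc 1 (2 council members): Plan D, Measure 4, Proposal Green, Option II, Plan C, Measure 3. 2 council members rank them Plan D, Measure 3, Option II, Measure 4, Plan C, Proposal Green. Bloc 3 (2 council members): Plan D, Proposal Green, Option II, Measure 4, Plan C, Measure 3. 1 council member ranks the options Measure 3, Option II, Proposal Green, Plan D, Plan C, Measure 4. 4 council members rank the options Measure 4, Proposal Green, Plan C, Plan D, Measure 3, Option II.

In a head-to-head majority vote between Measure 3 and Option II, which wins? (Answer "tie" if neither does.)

Ballots ranking Measure 3 above Option II: 2 + 1 + 4 = 7.
Ballots ranking Option II above Measure 3: 11 − 7 = 4.
Measure 3 wins the head-to-head 7–4.

Measure 3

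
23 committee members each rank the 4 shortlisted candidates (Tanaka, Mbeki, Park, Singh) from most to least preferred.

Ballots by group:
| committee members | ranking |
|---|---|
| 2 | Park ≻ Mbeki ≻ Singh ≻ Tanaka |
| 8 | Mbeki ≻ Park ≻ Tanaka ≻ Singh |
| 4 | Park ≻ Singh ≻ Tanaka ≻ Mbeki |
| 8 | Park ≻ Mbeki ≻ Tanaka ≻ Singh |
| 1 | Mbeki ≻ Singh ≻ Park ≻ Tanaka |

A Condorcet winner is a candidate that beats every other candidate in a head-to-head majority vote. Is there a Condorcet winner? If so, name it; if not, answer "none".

Check each pair by majority over 23 ballots:
Tanaka vs Mbeki: Mbeki wins 19–4.
Tanaka vs Park: Park, 23–0.
Tanaka–Singh: Tanaka 16–7.
Mbeki vs Park: Park wins 14–9.
Mbeki–Singh: Mbeki 19–4.
Park vs Singh: Park wins 22–1.
Park defeats every rival head-to-head and is the Condorcet winner.

Park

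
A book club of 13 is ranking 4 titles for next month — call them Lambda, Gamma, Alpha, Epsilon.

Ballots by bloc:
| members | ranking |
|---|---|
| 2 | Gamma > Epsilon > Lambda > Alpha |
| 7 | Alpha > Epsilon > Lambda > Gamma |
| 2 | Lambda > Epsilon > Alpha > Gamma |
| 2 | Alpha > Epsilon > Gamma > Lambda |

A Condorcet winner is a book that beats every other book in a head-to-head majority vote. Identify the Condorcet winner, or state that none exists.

Alpha

Check each pair by majority over 13 ballots:
Lambda–Gamma: Lambda 9–4.
Lambda vs Alpha: Alpha, 9–4.
Lambda–Epsilon: Epsilon 11–2.
Gamma–Alpha: Alpha 11–2.
Gamma vs Epsilon: Epsilon, 11–2.
Alpha vs Epsilon: Alpha, 9–4.
Only Alpha has no losses; Alpha is the Condorcet winner.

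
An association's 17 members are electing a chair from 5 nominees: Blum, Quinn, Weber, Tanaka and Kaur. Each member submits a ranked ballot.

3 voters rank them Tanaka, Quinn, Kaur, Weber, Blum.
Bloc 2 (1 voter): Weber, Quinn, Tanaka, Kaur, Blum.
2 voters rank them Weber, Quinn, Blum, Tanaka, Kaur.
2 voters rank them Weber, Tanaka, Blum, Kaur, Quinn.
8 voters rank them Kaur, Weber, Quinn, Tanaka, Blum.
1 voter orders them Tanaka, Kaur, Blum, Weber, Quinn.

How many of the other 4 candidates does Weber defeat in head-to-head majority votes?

Weber against each rival (17 voters):
Weber vs Blum: Weber is ranked higher on 3+1+2+2+8 = 16 ballots, Blum on 1. Weber wins 16–1.
Weber vs Quinn: 14 to 3, Weber.
Weber vs Tanaka: 1+2+2+8 = 13 for Weber, 4 for Tanaka — Weber by 13–4.
Weber vs Kaur: Kaur, 12–5.
Weber beats Blum, Quinn, Tanaka; loses to Kaur — 3 pairwise wins.

3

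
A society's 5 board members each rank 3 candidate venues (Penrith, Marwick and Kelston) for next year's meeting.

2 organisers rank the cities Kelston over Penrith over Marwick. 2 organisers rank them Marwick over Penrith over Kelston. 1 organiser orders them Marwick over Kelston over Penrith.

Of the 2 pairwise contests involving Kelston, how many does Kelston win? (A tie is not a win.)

1

Kelston against each rival (5 organisers):
Kelston vs Penrith: Kelston, 3–2.
Kelston vs Marwick: Marwick wins 3–2.
Kelston beats Penrith; loses to Marwick — 1 pairwise win.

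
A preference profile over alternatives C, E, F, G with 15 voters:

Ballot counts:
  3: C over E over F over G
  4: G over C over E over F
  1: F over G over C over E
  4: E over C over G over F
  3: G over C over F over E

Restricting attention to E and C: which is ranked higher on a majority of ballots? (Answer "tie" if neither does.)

C

Ballots ranking E above C: 4.
Ballots ranking C above E: 15 − 4 = 11.
C wins the head-to-head 11–4.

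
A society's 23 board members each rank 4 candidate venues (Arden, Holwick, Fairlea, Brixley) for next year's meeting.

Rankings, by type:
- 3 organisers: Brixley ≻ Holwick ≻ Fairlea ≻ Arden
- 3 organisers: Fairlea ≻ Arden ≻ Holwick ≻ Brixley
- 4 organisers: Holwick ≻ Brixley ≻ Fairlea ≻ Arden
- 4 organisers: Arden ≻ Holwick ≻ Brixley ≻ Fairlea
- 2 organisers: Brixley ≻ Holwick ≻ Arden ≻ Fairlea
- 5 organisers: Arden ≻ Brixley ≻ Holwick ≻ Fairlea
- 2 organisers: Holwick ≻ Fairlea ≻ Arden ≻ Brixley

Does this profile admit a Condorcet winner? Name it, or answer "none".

Head-to-head results (23 organisers):
Arden vs Holwick: 3+4+5 = 12 for Arden, 11 for Holwick — Arden by 12–11.
Arden vs Fairlea: 11 to 12, Fairlea.
Arden–Brixley: Arden 14–9.
Holwick vs Fairlea: Holwick wins 20–3.
Holwick vs Brixley: Holwick preferred on 3+4+4+2 = 13 ballots; Holwick wins 13–10.
Fairlea vs Brixley: 5 to 18, Brixley.
Each city drops at least one matchup (Arden loses to Fairlea; Holwick loses to Arden; Fairlea loses to Holwick; Brixley loses to Arden); the cycle Arden beats Holwick beats Fairlea beats Arden rules out a Condorcet winner.

none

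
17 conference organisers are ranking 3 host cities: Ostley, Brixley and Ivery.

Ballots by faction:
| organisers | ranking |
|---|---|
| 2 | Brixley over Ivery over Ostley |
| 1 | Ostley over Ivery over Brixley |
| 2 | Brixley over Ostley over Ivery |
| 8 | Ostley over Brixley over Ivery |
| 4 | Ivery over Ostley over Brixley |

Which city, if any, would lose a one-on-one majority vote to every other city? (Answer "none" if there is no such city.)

Ivery

Head-to-head results (17 organisers):
Ostley vs Brixley: Ostley is ranked higher on 1+8+4 = 13 ballots, Brixley on 4. Ostley wins 13–4.
Ostley vs Ivery: Ostley wins 11–6.
Brixley vs Ivery: 12 to 5, Brixley.
Ivery loses to every other city — it is the Condorcet loser.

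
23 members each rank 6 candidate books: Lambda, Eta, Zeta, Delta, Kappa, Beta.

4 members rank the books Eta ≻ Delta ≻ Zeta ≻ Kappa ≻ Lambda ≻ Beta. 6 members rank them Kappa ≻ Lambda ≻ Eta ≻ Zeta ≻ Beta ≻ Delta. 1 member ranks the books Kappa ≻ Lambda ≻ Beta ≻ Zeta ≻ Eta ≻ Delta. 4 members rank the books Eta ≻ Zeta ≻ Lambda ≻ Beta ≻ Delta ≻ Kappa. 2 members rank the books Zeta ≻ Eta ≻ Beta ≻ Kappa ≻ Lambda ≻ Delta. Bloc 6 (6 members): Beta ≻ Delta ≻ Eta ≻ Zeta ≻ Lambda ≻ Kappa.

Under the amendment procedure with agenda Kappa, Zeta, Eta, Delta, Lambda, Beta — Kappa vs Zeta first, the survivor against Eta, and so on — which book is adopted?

Round 1: Kappa vs Zeta — 7–16, Zeta advances.
Round 2: Zeta vs Eta — 3–20, Eta advances.
Round 3: Eta vs Delta — 17–6, Eta advances.
Round 4: Eta vs Lambda — 16–7, Eta advances.
Round 5: Eta vs Beta — 16–7, Eta advances.
The agenda winner is Eta.

Eta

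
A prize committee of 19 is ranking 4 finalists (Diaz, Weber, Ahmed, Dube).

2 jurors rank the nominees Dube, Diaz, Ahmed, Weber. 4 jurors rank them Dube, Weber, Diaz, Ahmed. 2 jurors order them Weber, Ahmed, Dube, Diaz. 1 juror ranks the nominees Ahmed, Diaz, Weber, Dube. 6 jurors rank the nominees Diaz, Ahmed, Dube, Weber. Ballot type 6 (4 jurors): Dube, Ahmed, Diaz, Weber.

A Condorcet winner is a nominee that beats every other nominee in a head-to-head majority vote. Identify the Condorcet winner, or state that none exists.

Dube

Check each pair by majority over 19 ballots:
Diaz–Weber: Diaz 13–6.
Diaz–Ahmed: Diaz 12–7.
Diaz vs Dube: 7 to 12, Dube.
Weber–Ahmed: Ahmed 13–6.
Weber vs Dube: Dube wins 16–3.
Ahmed vs Dube: Dube, 10–9.
Dube defeats every rival head-to-head and is the Condorcet winner.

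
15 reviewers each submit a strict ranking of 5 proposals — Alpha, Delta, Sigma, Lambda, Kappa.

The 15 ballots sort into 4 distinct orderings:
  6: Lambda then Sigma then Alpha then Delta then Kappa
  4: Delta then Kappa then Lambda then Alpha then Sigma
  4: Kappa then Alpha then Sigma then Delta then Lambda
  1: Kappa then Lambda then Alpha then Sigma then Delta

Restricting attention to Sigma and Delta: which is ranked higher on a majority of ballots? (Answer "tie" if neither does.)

Sigma

Ballots ranking Sigma above Delta: 6 + 4 + 1 = 11.
Ballots ranking Delta above Sigma: 15 − 11 = 4.
Sigma wins the head-to-head 11–4.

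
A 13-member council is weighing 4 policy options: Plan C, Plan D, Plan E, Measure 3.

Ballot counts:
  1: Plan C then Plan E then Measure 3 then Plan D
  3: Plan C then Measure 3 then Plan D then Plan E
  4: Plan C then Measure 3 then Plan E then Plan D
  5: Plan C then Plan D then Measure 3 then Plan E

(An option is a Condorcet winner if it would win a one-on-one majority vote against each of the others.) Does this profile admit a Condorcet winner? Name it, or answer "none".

Head-to-head results (13 council members):
Plan C vs Plan D: 13 to 0, Plan C.
Plan C–Plan E: Plan C 13–0.
Plan C vs Measure 3: Plan C preferred on 1+3+4+5 = 13 ballots; Plan C wins 13–0.
Plan D vs Plan E: 8 to 5, Plan D.
Plan D vs Measure 3: Measure 3, 8–5.
Plan E vs Measure 3: Measure 3, 12–1.
Plan C wins every pairwise contest, so Plan C is the Condorcet winner.

Plan C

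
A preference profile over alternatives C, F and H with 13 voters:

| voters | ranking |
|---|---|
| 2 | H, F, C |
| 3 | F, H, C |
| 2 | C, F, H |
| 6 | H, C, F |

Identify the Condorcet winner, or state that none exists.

Head-to-head results (13 voters):
C vs F: C wins 8–5.
C vs H: H wins 11–2.
F–H: H 8–5.
H wins every pairwise contest, so H is the Condorcet winner.

H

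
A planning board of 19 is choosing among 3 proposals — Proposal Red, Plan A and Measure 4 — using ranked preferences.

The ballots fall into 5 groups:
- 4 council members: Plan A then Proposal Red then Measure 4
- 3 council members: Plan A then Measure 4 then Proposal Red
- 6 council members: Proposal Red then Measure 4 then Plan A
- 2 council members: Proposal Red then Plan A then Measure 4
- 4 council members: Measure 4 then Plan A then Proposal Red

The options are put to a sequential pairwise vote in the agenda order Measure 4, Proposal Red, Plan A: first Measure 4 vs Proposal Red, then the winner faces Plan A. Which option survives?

Plan A

Round 1: Measure 4 vs Proposal Red — 7–12, Proposal Red advances.
Round 2: Proposal Red vs Plan A — 8–11, Plan A advances.
The agenda winner is Plan A.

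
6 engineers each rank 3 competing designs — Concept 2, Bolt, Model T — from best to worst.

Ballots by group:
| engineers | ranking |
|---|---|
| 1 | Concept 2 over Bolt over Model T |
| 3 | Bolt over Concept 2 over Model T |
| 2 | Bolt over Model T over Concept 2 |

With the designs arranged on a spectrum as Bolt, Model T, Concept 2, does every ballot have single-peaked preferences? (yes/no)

Axis positions: Bolt=1, Model T=2, Concept 2=3.
Group 1: ranking walks positions 3-1-2; Bolt is ranked above Model T even though Model T lies between Bolt and the peak Concept 2 on the axis — preferences dip and rise again. Not single-peaked.
Group 2: ranking walks positions 1-3-2; Concept 2 is ranked above Model T even though Model T lies between Concept 2 and the peak Bolt on the axis — preferences dip and rise again. Not single-peaked.
Group 3 (peak Bolt at position 1): ranking walks positions 1-2-3, expanding outward from the peak — single-peaked.
Group 1 violates single-peakedness, so the profile is not single-peaked on this axis.

no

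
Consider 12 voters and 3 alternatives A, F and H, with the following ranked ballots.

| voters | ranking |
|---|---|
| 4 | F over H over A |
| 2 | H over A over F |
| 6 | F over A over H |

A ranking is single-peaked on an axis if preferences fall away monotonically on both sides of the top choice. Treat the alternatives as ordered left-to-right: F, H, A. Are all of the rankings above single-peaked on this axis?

no

Axis positions: F=1, H=2, A=3.
Cluster 1 (peak F at position 1): ranking walks positions 1-2-3, expanding outward from the peak — single-peaked.
Cluster 2 (peak H at position 2): ranking walks positions 2-3-1, expanding outward from the peak — single-peaked.
Cluster 3: ranking walks positions 1-3-2; A is ranked above H even though H lies between A and the peak F on the axis — preferences dip and rise again. Not single-peaked.
Cluster 3 violates single-peakedness, so the profile is not single-peaked on this axis.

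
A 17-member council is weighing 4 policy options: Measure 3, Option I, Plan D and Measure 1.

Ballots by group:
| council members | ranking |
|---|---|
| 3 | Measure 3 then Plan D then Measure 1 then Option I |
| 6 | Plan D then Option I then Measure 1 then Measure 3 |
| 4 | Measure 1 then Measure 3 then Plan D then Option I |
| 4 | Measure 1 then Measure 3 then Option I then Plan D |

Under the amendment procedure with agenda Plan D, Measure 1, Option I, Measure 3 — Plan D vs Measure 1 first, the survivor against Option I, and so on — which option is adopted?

Round 1: Plan D vs Measure 1 — 9–8, Plan D advances.
Round 2: Plan D vs Option I — 13–4, Plan D advances.
Round 3: Plan D vs Measure 3 — 6–11, Measure 3 advances.
Measure 3 survives the agenda.

Measure 3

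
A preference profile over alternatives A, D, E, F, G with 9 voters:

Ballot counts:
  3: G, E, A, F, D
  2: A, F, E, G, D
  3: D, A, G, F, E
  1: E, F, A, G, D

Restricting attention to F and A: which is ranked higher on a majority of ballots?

Ballots ranking F above A: 1.
Ballots ranking A above F: 9 − 1 = 8.
A wins the head-to-head 8–1.

A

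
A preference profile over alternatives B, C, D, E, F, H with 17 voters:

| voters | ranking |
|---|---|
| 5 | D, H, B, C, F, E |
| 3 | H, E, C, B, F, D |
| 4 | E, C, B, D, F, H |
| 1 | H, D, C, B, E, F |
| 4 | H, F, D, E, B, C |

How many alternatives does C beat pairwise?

1

C against each rival (17 voters):
C vs B: 3+4+1 = 8 for C, 9 for B — B by 9–8.
C vs D: C preferred on 3+4 = 7 ballots; D wins 10–7.
C vs E: C preferred on 5+1 = 6 ballots; E wins 11–6.
C vs F: C is ranked higher on 5+3+4+1 = 13 ballots, F on 4. C wins 13–4.
C vs H: H, 13–4.
C beats F; loses to B, D, E, H — 1 pairwise win.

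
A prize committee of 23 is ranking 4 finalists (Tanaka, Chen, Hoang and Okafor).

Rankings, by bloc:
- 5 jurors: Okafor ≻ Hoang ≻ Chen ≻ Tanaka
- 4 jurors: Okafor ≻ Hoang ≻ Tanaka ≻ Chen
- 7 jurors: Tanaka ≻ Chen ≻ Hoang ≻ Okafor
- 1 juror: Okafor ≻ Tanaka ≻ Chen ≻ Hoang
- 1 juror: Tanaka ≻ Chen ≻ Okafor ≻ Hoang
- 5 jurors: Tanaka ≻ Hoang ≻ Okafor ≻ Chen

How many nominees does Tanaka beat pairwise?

3

Tanaka against each rival (23 jurors):
Tanaka–Chen: Tanaka 18–5.
Tanaka vs Hoang: Tanaka is ranked higher on 7+1+1+5 = 14 ballots, Hoang on 9. Tanaka wins 14–9.
Tanaka vs Okafor: 13 to 10, Tanaka.
Tanaka beats Chen, Hoang, Okafor — 3 pairwise wins.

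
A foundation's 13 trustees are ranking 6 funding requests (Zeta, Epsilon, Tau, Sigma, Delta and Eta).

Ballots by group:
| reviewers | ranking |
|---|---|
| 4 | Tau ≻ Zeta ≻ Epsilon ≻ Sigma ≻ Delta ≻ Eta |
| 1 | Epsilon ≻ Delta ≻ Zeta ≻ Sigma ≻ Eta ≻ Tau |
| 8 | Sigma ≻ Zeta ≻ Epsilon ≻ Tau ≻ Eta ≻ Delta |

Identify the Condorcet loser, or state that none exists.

Pairwise majorities:
Zeta vs Epsilon: Zeta wins 12–1.
Zeta–Tau: Zeta 9–4.
Zeta vs Sigma: 5 to 8, Sigma.
Zeta vs Delta: 4+8 = 12 for Zeta, 1 for Delta — Zeta by 12–1.
Zeta vs Eta: Zeta, 13–0.
Epsilon vs Tau: Epsilon wins 9–4.
Epsilon vs Sigma: Sigma, 8–5.
Epsilon vs Delta: Epsilon, 13–0.
Epsilon vs Eta: Epsilon wins 13–0.
Tau vs Sigma: Sigma wins 9–4.
Tau vs Delta: Tau, 12–1.
Tau vs Eta: Tau is ranked higher on 4+8 = 12 ballots, Eta on 1. Tau wins 12–1.
Sigma–Delta: Sigma 12–1.
Sigma vs Eta: Sigma preferred on 4+1+8 = 13 ballots; Sigma wins 13–0.
Delta vs Eta: 4+1 = 5 for Delta, 8 for Eta — Eta by 8–5.
Only Delta has no wins; Delta is the Condorcet loser.

Delta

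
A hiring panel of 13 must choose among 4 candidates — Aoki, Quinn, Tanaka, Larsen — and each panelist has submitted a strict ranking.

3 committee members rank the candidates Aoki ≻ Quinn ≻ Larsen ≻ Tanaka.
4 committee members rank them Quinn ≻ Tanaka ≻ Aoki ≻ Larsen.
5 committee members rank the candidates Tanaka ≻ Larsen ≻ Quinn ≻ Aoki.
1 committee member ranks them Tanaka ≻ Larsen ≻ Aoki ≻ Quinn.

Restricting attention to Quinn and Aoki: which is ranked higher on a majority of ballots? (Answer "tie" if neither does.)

Ballots ranking Quinn above Aoki: 4 + 5 = 9.
Ballots ranking Aoki above Quinn: 13 − 9 = 4.
Quinn wins the head-to-head 9–4.

Quinn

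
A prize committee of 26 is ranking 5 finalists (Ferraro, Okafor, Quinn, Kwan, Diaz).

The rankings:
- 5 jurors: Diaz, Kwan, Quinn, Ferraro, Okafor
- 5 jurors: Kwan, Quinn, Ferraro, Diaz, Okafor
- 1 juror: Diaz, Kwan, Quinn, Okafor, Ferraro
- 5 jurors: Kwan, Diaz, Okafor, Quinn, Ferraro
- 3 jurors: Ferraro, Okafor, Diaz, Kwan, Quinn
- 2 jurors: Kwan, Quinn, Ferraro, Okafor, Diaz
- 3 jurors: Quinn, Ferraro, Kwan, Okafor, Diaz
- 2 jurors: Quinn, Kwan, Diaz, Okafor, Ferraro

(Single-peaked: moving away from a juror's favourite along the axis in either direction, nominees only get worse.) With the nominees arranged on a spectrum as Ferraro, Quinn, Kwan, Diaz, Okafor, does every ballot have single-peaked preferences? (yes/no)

Axis positions: Ferraro=1, Quinn=2, Kwan=3, Diaz=4, Okafor=5.
Cluster 1 (peak Diaz at position 4): ranking walks positions 4-3-2-1-5, expanding outward from the peak — single-peaked.
Cluster 2 (peak Kwan at position 3): ranking walks positions 3-2-1-4-5, expanding outward from the peak — single-peaked.
Cluster 3 (peak Diaz at position 4): ranking walks positions 4-3-2-5-1, expanding outward from the peak — single-peaked.
Cluster 4 (peak Kwan at position 3): ranking walks positions 3-4-5-2-1, expanding outward from the peak — single-peaked.
Cluster 5: ranking walks positions 1-5-4-3-2; Okafor is ranked above Quinn even though Quinn lies between Okafor and the peak Ferraro on the axis — preferences dip and rise again. Not single-peaked.
Cluster 6: ranking walks positions 3-2-1-5-4; Okafor is ranked above Diaz even though Diaz lies between Okafor and the peak Kwan on the axis — preferences dip and rise again. Not single-peaked.
Cluster 7: ranking walks positions 2-1-3-5-4; Okafor is ranked above Diaz even though Diaz lies between Okafor and the peak Quinn on the axis — preferences dip and rise again. Not single-peaked.
Cluster 8 (peak Quinn at position 2): ranking walks positions 2-3-4-5-1, expanding outward from the peak — single-peaked.
Cluster 5 violates single-peakedness, so the profile is not single-peaked on this axis.

no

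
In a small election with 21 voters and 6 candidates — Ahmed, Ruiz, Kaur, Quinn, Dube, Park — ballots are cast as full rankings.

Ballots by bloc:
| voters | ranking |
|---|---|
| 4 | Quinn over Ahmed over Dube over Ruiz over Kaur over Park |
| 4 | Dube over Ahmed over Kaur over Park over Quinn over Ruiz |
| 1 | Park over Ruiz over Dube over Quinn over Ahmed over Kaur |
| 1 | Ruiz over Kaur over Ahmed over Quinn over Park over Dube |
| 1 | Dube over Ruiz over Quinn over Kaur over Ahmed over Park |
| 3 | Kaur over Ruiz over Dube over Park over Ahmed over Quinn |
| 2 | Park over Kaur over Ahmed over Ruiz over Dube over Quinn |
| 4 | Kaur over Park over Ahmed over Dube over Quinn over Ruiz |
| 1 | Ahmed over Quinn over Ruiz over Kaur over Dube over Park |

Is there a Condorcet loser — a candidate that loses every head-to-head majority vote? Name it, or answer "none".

Pairwise majorities:
Ahmed vs Ruiz: Ahmed, 15–6.
Ahmed–Kaur: Kaur 11–10.
Ahmed vs Quinn: 15 to 6, Ahmed.
Ahmed vs Dube: Ahmed, 12–9.
Ahmed vs Park: Ahmed, 11–10.
Ruiz vs Kaur: Ruiz preferred on 4+1+1+1+1 = 8 ballots; Kaur wins 13–8.
Ruiz vs Quinn: 1+1+1+3+2 = 8 for Ruiz, 13 for Quinn — Quinn by 13–8.
Ruiz vs Dube: Ruiz is ranked higher on 1+1+3+2+1 = 8 ballots, Dube on 13. Dube wins 13–8.
Ruiz vs Park: 10 to 11, Park.
Kaur vs Quinn: Kaur wins 14–7.
Kaur vs Dube: Kaur, 11–10.
Kaur vs Park: Kaur, 18–3.
Quinn–Dube: Dube 15–6.
Quinn vs Park: Quinn is ranked higher on 4+1+1+1 = 7 ballots, Park on 14. Park wins 14–7.
Dube vs Park: Dube, 13–8.
Only Ruiz has no wins; Ruiz is the Condorcet loser.

Ruiz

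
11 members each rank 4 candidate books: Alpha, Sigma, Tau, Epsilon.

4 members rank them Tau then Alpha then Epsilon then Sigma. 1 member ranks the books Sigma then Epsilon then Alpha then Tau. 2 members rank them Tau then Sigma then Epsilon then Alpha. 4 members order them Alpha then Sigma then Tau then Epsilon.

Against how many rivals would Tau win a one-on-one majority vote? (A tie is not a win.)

Tau against each rival (11 members):
Tau vs Alpha: 4+2 = 6 for Tau, 5 for Alpha — Tau by 6–5.
Tau–Sigma: Tau 6–5.
Tau–Epsilon: Tau 10–1.
Tau beats Alpha, Sigma, Epsilon — 3 pairwise wins.

3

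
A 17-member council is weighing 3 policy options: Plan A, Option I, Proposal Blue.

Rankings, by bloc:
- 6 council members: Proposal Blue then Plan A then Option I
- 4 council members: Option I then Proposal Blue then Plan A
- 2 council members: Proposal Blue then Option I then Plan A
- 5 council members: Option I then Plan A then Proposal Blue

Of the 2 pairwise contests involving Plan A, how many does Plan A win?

Plan A against each rival (17 council members):
Plan A vs Option I: Plan A is ranked higher on 6 ballots, Option I on 11. Option I wins 11–6.
Plan A vs Proposal Blue: Plan A preferred on 5 ballots; Proposal Blue wins 12–5.
Plan A beats no one; loses to Option I, Proposal Blue — 0 pairwise wins.

0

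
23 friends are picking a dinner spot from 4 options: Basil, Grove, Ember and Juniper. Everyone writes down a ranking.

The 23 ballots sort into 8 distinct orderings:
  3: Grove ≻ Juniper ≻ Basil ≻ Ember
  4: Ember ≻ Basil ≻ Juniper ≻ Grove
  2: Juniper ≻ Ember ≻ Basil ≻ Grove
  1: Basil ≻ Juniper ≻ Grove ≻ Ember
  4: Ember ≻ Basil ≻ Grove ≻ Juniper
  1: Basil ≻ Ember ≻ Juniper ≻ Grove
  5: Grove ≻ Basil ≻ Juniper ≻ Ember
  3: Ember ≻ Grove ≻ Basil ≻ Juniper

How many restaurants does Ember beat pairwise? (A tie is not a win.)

3

Ember against each rival (23 friends):
Ember vs Basil: Ember preferred on 4+2+4+3 = 13 ballots; Ember wins 13–10.
Ember–Grove: Ember 14–9.
Ember vs Juniper: Ember, 12–11.
Ember beats Basil, Grove, Juniper — 3 pairwise wins.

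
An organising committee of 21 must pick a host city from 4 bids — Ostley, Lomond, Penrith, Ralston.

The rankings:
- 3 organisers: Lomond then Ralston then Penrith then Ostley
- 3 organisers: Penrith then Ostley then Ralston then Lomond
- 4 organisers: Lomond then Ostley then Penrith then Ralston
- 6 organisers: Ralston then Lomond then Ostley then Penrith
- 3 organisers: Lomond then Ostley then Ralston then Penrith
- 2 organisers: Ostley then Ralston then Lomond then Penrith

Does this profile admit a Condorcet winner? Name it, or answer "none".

none

Head-to-head results (21 organisers):
Ostley vs Lomond: Lomond, 16–5.
Ostley vs Penrith: Ostley wins 15–6.
Ostley vs Ralston: Ostley, 12–9.
Lomond vs Penrith: 18 to 3, Lomond.
Lomond vs Ralston: 3+4+3 = 10 for Lomond, 11 for Ralston — Ralston by 11–10.
Penrith vs Ralston: Penrith is ranked higher on 3+4 = 7 ballots, Ralston on 14. Ralston wins 14–7.
No city is unbeaten: Ostley loses to Lomond; Lomond loses to Ralston; Penrith loses to Ostley; Ralston loses to Ostley. In particular Ostley beats Ralston beats Lomond beats Ostley is a majority cycle — no Condorcet winner exists.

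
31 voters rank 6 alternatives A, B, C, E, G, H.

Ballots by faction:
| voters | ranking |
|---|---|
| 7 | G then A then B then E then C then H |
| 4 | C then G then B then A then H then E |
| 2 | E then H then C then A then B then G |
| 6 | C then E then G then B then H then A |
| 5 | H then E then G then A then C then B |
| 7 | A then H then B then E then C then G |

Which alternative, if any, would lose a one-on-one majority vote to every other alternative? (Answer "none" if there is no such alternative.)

Pairwise majorities:
A–B: A 21–10.
A vs C: A, 19–12.
A vs E: A wins 18–13.
A vs G: A is ranked higher on 2+7 = 9 ballots, G on 22. G wins 22–9.
A vs H: 18 to 13, A.
B vs C: C wins 17–14.
B vs E: B wins 18–13.
B vs G: G wins 22–9.
B vs H: B wins 17–14.
C vs E: E, 21–10.
C vs G: C, 19–12.
C vs H: 7+4+6 = 17 for C, 14 for H — C by 17–14.
E vs G: E wins 20–11.
E vs H: E preferred on 7+2+6 = 15 ballots; H wins 16–15.
G–H: G 17–14.
Every alternative wins at least one matchup (A beats B; B beats E; C beats B; E beats C; G beats A; H beats E), so there is no Condorcet loser.

none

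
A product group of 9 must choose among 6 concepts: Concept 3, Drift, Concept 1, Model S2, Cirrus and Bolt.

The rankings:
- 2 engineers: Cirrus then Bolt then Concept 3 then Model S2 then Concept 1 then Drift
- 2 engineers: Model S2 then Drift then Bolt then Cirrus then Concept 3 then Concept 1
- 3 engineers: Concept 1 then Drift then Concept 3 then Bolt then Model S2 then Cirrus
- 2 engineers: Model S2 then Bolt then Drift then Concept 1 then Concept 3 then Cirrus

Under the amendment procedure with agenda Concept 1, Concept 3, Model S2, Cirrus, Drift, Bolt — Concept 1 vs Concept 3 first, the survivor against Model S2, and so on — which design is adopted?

Round 1: Concept 1 vs Concept 3 — 5–4, Concept 1 advances.
Round 2: Concept 1 vs Model S2 — 3–6, Model S2 advances.
Round 3: Model S2 vs Cirrus — 7–2, Model S2 advances.
Round 4: Model S2 vs Drift — 6–3, Model S2 advances.
Round 5: Model S2 vs Bolt — 4–5, Bolt advances.
The agenda winner is Bolt.

Bolt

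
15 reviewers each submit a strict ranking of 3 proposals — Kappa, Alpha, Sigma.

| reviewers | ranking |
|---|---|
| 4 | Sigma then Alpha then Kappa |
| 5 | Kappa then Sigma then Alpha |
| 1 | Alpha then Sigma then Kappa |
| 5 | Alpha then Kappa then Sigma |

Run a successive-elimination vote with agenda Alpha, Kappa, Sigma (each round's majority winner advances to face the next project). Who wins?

Sigma

Round 1: Alpha vs Kappa — 10–5, Alpha advances.
Round 2: Alpha vs Sigma — 6–9, Sigma advances.
Sigma survives the agenda.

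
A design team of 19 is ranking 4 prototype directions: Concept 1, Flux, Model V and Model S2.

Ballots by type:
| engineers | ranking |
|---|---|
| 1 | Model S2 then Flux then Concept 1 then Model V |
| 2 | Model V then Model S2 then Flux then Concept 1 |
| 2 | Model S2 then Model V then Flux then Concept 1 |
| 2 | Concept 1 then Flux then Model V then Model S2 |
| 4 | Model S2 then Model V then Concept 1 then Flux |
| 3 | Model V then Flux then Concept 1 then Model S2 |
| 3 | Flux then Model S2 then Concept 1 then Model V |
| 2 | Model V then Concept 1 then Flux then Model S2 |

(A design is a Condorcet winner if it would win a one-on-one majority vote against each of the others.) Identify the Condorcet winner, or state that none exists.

none

Head-to-head results (19 engineers):
Concept 1 vs Flux: 8 to 11, Flux.
Concept 1 vs Model V: 6 to 13, Model V.
Concept 1 vs Model S2: Concept 1 preferred on 2+3+2 = 7 ballots; Model S2 wins 12–7.
Flux vs Model V: 1+2+3 = 6 for Flux, 13 for Model V — Model V by 13–6.
Flux vs Model S2: Flux is ranked higher on 2+3+3+2 = 10 ballots, Model S2 on 9. Flux wins 10–9.
Model V vs Model S2: 2+2+3+2 = 9 for Model V, 10 for Model S2 — Model S2 by 10–9.
No design is unbeaten: Concept 1 loses to Flux; Flux loses to Model V; Model V loses to Model S2; Model S2 loses to Flux. In particular Flux → Model S2 → Model V → Flux is a majority cycle — no Condorcet winner exists.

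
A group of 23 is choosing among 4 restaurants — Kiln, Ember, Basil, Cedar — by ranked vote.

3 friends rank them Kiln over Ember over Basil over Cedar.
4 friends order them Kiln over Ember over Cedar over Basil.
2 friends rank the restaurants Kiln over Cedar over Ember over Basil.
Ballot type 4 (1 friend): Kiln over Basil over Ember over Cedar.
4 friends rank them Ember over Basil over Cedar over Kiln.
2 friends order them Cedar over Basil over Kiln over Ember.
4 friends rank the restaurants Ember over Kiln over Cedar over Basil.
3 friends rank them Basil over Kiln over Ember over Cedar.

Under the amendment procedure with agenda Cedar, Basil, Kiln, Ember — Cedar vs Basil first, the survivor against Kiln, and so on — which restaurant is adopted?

Round 1: Cedar vs Basil — 12–11, Cedar advances.
Round 2: Cedar vs Kiln — 6–17, Kiln advances.
Round 3: Kiln vs Ember — 15–8, Kiln advances.
Kiln survives the agenda.

Kiln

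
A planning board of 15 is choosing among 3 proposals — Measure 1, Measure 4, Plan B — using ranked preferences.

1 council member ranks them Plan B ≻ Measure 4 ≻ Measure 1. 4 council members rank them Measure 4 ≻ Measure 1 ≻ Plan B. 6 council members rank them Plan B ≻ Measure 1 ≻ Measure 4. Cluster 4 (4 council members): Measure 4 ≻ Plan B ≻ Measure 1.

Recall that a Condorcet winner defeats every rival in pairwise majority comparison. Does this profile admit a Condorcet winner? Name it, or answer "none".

Head-to-head results (15 council members):
Measure 1 vs Measure 4: Measure 4 wins 9–6.
Measure 1 vs Plan B: Plan B, 11–4.
Measure 4 vs Plan B: Measure 4 wins 8–7.
Only Measure 4 has no losses; Measure 4 is the Condorcet winner.

Measure 4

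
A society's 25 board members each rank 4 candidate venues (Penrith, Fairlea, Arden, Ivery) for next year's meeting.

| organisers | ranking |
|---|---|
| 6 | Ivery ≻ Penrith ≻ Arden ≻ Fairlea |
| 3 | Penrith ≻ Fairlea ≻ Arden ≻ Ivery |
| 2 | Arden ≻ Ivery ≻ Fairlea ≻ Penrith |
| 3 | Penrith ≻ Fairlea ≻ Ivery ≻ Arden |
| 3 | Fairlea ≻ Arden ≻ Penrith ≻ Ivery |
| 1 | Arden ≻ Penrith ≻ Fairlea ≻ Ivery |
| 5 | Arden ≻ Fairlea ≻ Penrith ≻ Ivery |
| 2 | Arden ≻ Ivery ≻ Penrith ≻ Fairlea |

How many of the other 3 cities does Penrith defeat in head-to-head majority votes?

Penrith against each rival (25 organisers):
Penrith vs Fairlea: Penrith wins 15–10.
Penrith vs Arden: 6+3+3 = 12 for Penrith, 13 for Arden — Arden by 13–12.
Penrith vs Ivery: Penrith preferred on 3+3+3+1+5 = 15 ballots; Penrith wins 15–10.
Penrith beats Fairlea, Ivery; loses to Arden — 2 pairwise wins.

2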